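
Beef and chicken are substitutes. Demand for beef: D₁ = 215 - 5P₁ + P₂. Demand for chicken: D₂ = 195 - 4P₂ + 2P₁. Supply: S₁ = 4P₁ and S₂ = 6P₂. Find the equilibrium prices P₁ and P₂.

Market 1: 215 - 5P₁ + P₂ = 4P₁ → 9P₁ - P₂ = 215.
Market 2: 10P₂ - 2P₁ = 195.
Eliminating P₂: 10×(1) + 1×(2) gives 88P₁ = 2345, so P₁ = 2345/88.
Back-substitute into (2): P₂ = (195 + 2×2345/88) / 10 = 2185/88.

P₁ = 2345/88, P₂ = 2185/88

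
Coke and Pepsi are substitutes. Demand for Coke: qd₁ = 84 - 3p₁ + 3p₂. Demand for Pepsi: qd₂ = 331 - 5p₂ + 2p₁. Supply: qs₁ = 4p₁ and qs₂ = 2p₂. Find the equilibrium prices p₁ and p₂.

p₁ = 1581/43, p₂ = 2485/43

Market 1: 84 - 3p₁ + 3p₂ = 4p₁ → 7p₁ - 3p₂ = 84.
Market 2: 7p₂ - 2p₁ = 331.
Eliminating p₂: 7×(1) + 3×(2) gives 43p₁ = 1581, so p₁ = 1581/43.
Back-substitute into (2): p₂ = (331 + 2×1581/43) / 7 = 2485/43.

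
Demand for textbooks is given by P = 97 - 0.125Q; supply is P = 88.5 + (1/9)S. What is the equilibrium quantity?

Q* = 36

Set the two price expressions equal: 97 - 0.125Q = 88.5 + (1/9)Q.
8.5 = (17/72)Q, so Q* = 36.
P* = 97 − (0.125)(36) = 92.5.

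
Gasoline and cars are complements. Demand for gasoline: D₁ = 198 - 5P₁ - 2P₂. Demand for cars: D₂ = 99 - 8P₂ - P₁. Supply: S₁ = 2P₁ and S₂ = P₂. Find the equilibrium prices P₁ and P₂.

Market 1: 198 - 5P₁ - 2P₂ = 2P₁ → 7P₁ + 2P₂ = 198.
Market 2: 9P₂ + P₁ = 99.
Eliminating P₂: 9×(1) − 2×(2) gives 61P₁ = 1584, so P₁ = 1584/61.
Back-substitute into (2): P₂ = (99 − 1×1584/61) / 9 = 495/61.

P₁ = 1584/61, P₂ = 495/61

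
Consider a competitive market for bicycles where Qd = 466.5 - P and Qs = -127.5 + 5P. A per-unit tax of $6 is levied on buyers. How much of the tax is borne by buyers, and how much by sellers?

Pre-tax equilibrium: P* = 99, Q* = 367.5.
Tax on buyers shifts demand to Qd = 466.5 − 1(P + 6) = 460.5 - P.
460.5 - P = -127.5 + 5P gives seller price Ps = 98; buyers pay Pb = 98 + 6 = 104.
New quantity: Q = 466.5 − 1(104) = 362.5.
Buyer burden = 104 − 99 = 5; seller burden = 99 − 98 = 1.

Buyers bear $5, sellers bear $1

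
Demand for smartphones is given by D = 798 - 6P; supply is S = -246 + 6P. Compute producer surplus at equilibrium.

Equilibrium: 798 - 6P = -246 + 6P gives P* = 87, Q* = 276.
Supply starts at P = 41 (where S = 0).
PS = ½(87 − 41)(276) = 6348.

Producer surplus = 6348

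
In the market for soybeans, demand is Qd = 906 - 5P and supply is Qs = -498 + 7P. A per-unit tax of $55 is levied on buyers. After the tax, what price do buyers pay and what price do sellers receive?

Pre-tax equilibrium: P* = 117, Q* = 321.
Tax on buyers shifts demand to Qd = 906 − 5(P + 55) = 631 - 5P.
631 - 5P = -498 + 7P gives seller price Ps = 1129/12; buyers pay Pb = 1129/12 + 55 = 1789/12.
New quantity: Q = 906 − 5(1789/12) = 1927/12.

Buyers pay 1789/12, sellers receive 1129/12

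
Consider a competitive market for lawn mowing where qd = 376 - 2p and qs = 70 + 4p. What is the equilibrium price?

p* = 51

Set qd = qs: 376 - 2p = 70 + 4p.
306 = 6p, so p* = 51.
q* = 376 − 2(51) = 274.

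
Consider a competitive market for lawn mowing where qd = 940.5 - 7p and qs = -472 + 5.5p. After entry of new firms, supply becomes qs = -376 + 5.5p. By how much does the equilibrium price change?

Δp = -7.68

Original equilibrium: p* = 113, q* = 149.5.
New equilibrium: 940.5 - 7p = -376 + 5.5p, so 1316.5 = 12.5p and p' = 105.32; q' = 940.5 − 7(105.32) = 203.26.
Change in price: 105.32 − 113 = -7.68.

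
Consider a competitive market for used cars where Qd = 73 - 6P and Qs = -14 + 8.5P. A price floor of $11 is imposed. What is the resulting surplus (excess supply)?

Equilibrium price would be P* = 6, so the floor at 11 binds.
At P = 11: Qd = 7, Qs = 79.5.
Surplus = 79.5 − 7 = 72.5.

Surplus = 72.5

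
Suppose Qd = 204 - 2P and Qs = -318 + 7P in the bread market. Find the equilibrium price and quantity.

P* = 58, Q* = 88

Set Qd = Qs: 204 - 2P = -318 + 7P.
522 = 9P, so P* = 58.
Q* = 204 − 2(58) = 88.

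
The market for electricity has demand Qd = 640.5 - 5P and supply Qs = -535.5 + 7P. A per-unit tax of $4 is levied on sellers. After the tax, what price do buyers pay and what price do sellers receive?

Pre-tax equilibrium: P* = 98, Q* = 150.5.
Tax on sellers shifts supply to Qs = -535.5 + 7(P − 4) = -563.5 + 7P.
640.5 - 5P = -563.5 + 7P gives buyer price Pb = 301/3; sellers receive Ps = 301/3 − 4 = 289/3.
New quantity: Q = 640.5 − 5(301/3) = 833/6.

Buyers pay 301/3, sellers receive 289/3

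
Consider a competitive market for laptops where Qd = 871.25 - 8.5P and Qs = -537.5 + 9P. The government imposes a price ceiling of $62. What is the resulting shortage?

Shortage = 323.75

Equilibrium price would be P* = 80.5, so the ceiling at 62 binds.
At P = 62: Qd = 871.25 − 8.5(62) = 344.25, Qs = -537.5 + 9(62) = 20.5.
Shortage = 344.25 − 20.5 = 323.75.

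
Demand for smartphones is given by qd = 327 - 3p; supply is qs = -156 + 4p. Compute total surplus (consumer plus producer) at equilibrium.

Total surplus = 4200

Equilibrium: 327 - 3p = -156 + 4p gives p* = 69, q* = 120.
Demand choke price: p = 109; supply starts at p = 39.
CS = ½(109 − 69)(120) = 2400; PS = ½(69 − 39)(120) = 1800.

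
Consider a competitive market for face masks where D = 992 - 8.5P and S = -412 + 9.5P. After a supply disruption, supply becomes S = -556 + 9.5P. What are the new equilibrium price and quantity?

P' = 86, Q' = 261

Original equilibrium: P* = 78, Q* = 329.
New equilibrium: 992 - 8.5P = -556 + 9.5P, so 1548 = 18P and P' = 86; Q' = 992 − 8.5(86) = 261.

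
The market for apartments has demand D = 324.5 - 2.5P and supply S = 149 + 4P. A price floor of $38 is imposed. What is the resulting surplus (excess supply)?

Equilibrium price would be P* = 27, so the floor at 38 binds.
At P = 38: D = 229.5, S = 301.
Surplus = 301 − 229.5 = 71.5.

Surplus = 71.5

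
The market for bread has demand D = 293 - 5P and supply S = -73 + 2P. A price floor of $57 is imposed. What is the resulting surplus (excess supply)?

Equilibrium price would be P* = 366/7, so the floor at 57 binds.
At P = 57: D = 8, S = 41.
Surplus = 41 − 8 = 33.

Surplus = 33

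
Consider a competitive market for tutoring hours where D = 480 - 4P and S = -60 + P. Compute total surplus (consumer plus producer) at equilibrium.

Total surplus = 1440

Equilibrium: 480 - 4P = -60 + P gives P* = 108, Q* = 48.
Demand choke price: P = 120; supply starts at P = 60.
CS = ½(120 − 108)(48) = 288; PS = ½(108 − 60)(48) = 1152.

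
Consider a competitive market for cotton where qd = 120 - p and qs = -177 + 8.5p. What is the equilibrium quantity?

q* = 1686/19

Set qd = qs: 120 - p = -177 + 8.5p.
297 = 9.5p, so p* = 594/19.
q* = 120 − 1(594/19) = 1686/19.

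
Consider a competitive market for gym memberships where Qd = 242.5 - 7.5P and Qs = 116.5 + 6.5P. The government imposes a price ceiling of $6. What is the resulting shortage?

Shortage = 42

Equilibrium price would be P* = 9, so the ceiling at 6 binds.
At P = 6: Qd = 242.5 − 7.5(6) = 197.5, Qs = 116.5 + 6.5(6) = 155.5.
Shortage = 197.5 − 155.5 = 42.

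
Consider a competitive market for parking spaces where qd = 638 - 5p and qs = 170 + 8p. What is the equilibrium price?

Set qd = qs: 638 - 5p = 170 + 8p.
468 = 13p, so p* = 36.
q* = 638 − 5(36) = 458.

p* = 36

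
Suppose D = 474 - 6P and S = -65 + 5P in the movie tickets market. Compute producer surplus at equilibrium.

Equilibrium: 474 - 6P = -65 + 5P gives P* = 49, Q* = 180.
Supply starts at P = 13 (where S = 0).
PS = ½(49 − 13)(180) = 3240.

Producer surplus = 3240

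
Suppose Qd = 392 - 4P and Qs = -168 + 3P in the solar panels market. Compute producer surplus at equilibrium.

Equilibrium: 392 - 4P = -168 + 3P gives P* = 80, Q* = 72.
Supply starts at P = 56 (where Qs = 0).
PS = ½(80 − 56)(72) = 864.

Producer surplus = 864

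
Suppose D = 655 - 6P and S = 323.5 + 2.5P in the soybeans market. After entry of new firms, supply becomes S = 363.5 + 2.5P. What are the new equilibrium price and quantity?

P' = 583/17, Q' = 7637/17

Original equilibrium: P* = 39, Q* = 421.
New equilibrium: 655 - 6P = 363.5 + 2.5P, so 291.5 = 8.5P and P' = 583/17; Q' = 655 − 6(583/17) = 7637/17.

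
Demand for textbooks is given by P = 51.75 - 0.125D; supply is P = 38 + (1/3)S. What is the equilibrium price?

Set the two price expressions equal: 51.75 - 0.125Q = 38 + (1/3)Q.
13.75 = (11/24)Q, so Q* = 30.
P* = 51.75 − (0.125)(30) = 48.

P* = 48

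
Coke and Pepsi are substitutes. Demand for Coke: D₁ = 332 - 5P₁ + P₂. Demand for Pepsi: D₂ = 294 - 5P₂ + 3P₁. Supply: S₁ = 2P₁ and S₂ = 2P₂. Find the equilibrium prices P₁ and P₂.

P₁ = 1309/23, P₂ = 1527/23

Market 1: 332 - 5P₁ + P₂ = 2P₁ → 7P₁ - P₂ = 332.
Market 2: 7P₂ - 3P₁ = 294.
Eliminating P₂: 7×(1) + 1×(2) gives 46P₁ = 2618, so P₁ = 1309/23.
Back-substitute into (2): P₂ = (294 + 3×1309/23) / 7 = 1527/23.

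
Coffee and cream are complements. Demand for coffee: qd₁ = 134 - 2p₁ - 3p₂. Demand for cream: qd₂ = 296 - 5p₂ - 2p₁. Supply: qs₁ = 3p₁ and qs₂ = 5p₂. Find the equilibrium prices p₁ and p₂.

Market 1: 134 - 2p₁ - 3p₂ = 3p₁ → 5p₁ + 3p₂ = 134.
Market 2: 10p₂ + 2p₁ = 296.
Eliminating p₂: 10×(1) − 3×(2) gives 44p₁ = 452, so p₁ = 113/11.
Back-substitute into (2): p₂ = (296 − 2×113/11) / 10 = 303/11.

p₁ = 113/11, p₂ = 303/11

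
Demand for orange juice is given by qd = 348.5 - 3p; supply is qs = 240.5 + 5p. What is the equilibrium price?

Set qd = qs: 348.5 - 3p = 240.5 + 5p.
108 = 8p, so p* = 13.5.
q* = 348.5 − 3(13.5) = 308.

p* = 13.5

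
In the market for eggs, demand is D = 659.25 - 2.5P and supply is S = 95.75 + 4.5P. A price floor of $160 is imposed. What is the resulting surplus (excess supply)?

Surplus = 556.5

Equilibrium price would be P* = 80.5, so the floor at 160 binds.
At P = 160: D = 259.25, S = 815.75.
Surplus = 815.75 − 259.25 = 556.5.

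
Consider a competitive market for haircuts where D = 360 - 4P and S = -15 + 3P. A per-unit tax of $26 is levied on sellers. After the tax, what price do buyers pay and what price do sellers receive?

Pre-tax equilibrium: P* = 375/7, Q* = 1020/7.
Tax on sellers shifts supply to S = -15 + 3(P − 26) = -93 + 3P.
360 - 4P = -93 + 3P gives buyer price Pb = 453/7; sellers receive Ps = 453/7 − 26 = 271/7.
New quantity: Q = 360 − 4(453/7) = 708/7.

Buyers pay 453/7, sellers receive 271/7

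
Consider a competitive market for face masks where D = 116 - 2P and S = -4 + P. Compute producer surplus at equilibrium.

Equilibrium: 116 - 2P = -4 + P gives P* = 40, Q* = 36.
Supply starts at P = 4 (where S = 0).
PS = ½(40 − 4)(36) = 648.

Producer surplus = 648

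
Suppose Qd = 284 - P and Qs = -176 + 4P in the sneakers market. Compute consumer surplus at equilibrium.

Consumer surplus = 18432

Equilibrium: 284 - P = -176 + 4P gives P* = 92, Q* = 192.
Demand choke price (Qd = 0): P = 284.
CS = ½(284 − 92)(192) = 18432.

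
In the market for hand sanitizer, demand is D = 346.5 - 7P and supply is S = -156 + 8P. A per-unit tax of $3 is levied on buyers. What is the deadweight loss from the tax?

Deadweight loss = 16.8

Pre-tax equilibrium: P* = 33.5, Q* = 112.
Tax on buyers shifts demand to D = 346.5 − 7(P + 3) = 325.5 - 7P.
325.5 - 7P = -156 + 8P gives seller price Ps = 32.1; buyers pay Pb = 32.1 + 3 = 35.1.
New quantity: Q = 346.5 − 7(35.1) = 100.8.
DWL = ½ × 3 × (112 − 100.8) = 16.8.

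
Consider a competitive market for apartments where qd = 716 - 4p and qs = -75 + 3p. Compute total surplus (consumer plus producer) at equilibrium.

Equilibrium: 716 - 4p = -75 + 3p gives p* = 113, q* = 264.
Demand choke price: p = 179; supply starts at p = 25.
CS = ½(179 − 113)(264) = 8712; PS = ½(113 − 25)(264) = 11616.

Total surplus = 20328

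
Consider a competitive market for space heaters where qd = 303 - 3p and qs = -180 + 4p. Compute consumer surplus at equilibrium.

Equilibrium: 303 - 3p = -180 + 4p gives p* = 69, q* = 96.
Demand choke price (qd = 0): p = 101.
CS = ½(101 − 69)(96) = 1536.

Consumer surplus = 1536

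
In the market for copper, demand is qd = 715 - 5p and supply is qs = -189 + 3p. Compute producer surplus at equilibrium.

Producer surplus = 3750

Equilibrium: 715 - 5p = -189 + 3p gives p* = 113, q* = 150.
Supply starts at p = 63 (where qs = 0).
PS = ½(113 − 63)(150) = 3750.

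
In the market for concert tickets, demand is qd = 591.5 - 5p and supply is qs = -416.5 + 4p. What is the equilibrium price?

Set qd = qs: 591.5 - 5p = -416.5 + 4p.
1008 = 9p, so p* = 112.
q* = 591.5 − 5(112) = 31.5.

p* = 112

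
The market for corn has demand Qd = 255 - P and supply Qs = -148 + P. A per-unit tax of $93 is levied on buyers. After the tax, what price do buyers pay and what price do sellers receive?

Pre-tax equilibrium: P* = 201.5, Q* = 53.5.
Tax on buyers shifts demand to Qd = 255 − 1(P + 93) = 162 - P.
162 - P = -148 + P gives seller price Ps = 155; buyers pay Pb = 155 + 93 = 248.
New quantity: Q = 255 − 1(248) = 7.

Buyers pay $248, sellers receive $155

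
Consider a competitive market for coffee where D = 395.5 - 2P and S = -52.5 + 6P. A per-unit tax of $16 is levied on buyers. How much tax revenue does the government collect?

Pre-tax equilibrium: P* = 56, Q* = 283.5.
Tax on buyers shifts demand to D = 395.5 − 2(P + 16) = 363.5 - 2P.
363.5 - 2P = -52.5 + 6P gives seller price Ps = 52; buyers pay Pb = 52 + 16 = 68.
New quantity: Q = 395.5 − 2(68) = 259.5.
Revenue = 16 × 259.5 = 4152.

Tax revenue = 4152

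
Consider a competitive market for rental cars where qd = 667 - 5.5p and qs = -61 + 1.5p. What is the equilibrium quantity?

Set qd = qs: 667 - 5.5p = -61 + 1.5p.
728 = 7p, so p* = 104.
q* = 667 − 5.5(104) = 95.

q* = 95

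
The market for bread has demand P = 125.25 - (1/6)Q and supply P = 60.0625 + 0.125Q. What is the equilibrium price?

Set the two price expressions equal: 125.25 - (1/6)Q = 60.0625 + 0.125Q.
65.1875 = (7/24)Q, so Q* = 223.5.
P* = 125.25 − (1/6)(223.5) = 88.

P* = 88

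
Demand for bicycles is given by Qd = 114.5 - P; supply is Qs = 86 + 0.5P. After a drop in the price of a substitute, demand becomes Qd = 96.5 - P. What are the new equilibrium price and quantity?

P' = 7, Q' = 89.5

Original equilibrium: P* = 19, Q* = 95.5.
New equilibrium: 96.5 - P = 86 + 0.5P, so 10.5 = 1.5P and P' = 7; Q' = 96.5 − 1(7) = 89.5.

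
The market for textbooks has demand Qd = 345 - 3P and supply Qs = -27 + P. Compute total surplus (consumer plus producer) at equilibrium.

Total surplus = 2904

Equilibrium: 345 - 3P = -27 + P gives P* = 93, Q* = 66.
Demand choke price: P = 115; supply starts at P = 27.
CS = ½(115 − 93)(66) = 726; PS = ½(93 − 27)(66) = 2178.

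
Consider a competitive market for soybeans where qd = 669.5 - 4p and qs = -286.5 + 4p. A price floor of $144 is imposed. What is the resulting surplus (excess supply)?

Surplus = 196

Equilibrium price would be p* = 119.5, so the floor at 144 binds.
At p = 144: qd = 93.5, qs = 289.5.
Surplus = 289.5 − 93.5 = 196.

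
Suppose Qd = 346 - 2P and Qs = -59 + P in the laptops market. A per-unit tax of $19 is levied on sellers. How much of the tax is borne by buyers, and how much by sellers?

Buyers bear 19/3, sellers bear 38/3

Pre-tax equilibrium: P* = 135, Q* = 76.
Tax on sellers shifts supply to Qs = -59 + 1(P − 19) = -78 + P.
346 - 2P = -78 + P gives buyer price Pb = 424/3; sellers receive Ps = 424/3 − 19 = 367/3.
New quantity: Q = 346 − 2(424/3) = 190/3.
Buyer burden = 424/3 − 135 = 19/3; seller burden = 135 − 367/3 = 38/3.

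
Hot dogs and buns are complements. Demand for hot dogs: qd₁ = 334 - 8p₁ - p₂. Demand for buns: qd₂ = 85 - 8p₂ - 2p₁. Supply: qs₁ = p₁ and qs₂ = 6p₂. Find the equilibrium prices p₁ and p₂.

Market 1: 334 - 8p₁ - p₂ = p₁ → 9p₁ + p₂ = 334.
Market 2: 14p₂ + 2p₁ = 85.
Eliminating p₂: 14×(1) − 1×(2) gives 124p₁ = 4591, so p₁ = 4591/124.
Back-substitute into (2): p₂ = (85 − 2×4591/124) / 14 = 97/124.

p₁ = 4591/124, p₂ = 97/124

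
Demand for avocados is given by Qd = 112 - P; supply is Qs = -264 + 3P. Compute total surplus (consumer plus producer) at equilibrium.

Equilibrium: 112 - P = -264 + 3P gives P* = 94, Q* = 18.
Demand choke price: P = 112; supply starts at P = 88.
CS = ½(112 − 94)(18) = 162; PS = ½(94 − 88)(18) = 54.

Total surplus = 216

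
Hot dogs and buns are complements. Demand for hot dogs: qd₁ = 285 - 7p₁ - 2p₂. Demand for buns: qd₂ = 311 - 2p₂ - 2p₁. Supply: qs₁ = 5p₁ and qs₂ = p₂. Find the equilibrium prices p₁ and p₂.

p₁ = 7.28125, p₂ = 98.8125

Market 1: 285 - 7p₁ - 2p₂ = 5p₁ → 12p₁ + 2p₂ = 285.
Market 2: 3p₂ + 2p₁ = 311.
Eliminating p₂: 3×(1) − 2×(2) gives 32p₁ = 233, so p₁ = 7.28125.
Back-substitute into (2): p₂ = (311 − 2×7.28125) / 3 = 98.8125.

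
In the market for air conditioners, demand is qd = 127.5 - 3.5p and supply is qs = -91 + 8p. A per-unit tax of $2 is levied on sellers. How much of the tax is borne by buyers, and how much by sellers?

Buyers bear 32/23, sellers bear 14/23

Pre-tax equilibrium: p* = 19, q* = 61.
Tax on sellers shifts supply to qs = -91 + 8(p − 2) = -107 + 8p.
127.5 - 3.5p = -107 + 8p gives buyer price pb = 469/23; sellers receive ps = 469/23 − 2 = 423/23.
New quantity: q = 127.5 − 3.5(469/23) = 1291/23.
Buyer burden = 469/23 − 19 = 32/23; seller burden = 19 − 423/23 = 14/23.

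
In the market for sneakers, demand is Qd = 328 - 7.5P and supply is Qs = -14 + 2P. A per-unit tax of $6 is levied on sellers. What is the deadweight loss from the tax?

Deadweight loss = 540/19

Pre-tax equilibrium: P* = 36, Q* = 58.
Tax on sellers shifts supply to Qs = -14 + 2(P − 6) = -26 + 2P.
328 - 7.5P = -26 + 2P gives buyer price Pb = 708/19; sellers receive Ps = 708/19 − 6 = 594/19.
New quantity: Q = 328 − 7.5(708/19) = 922/19.
DWL = ½ × 6 × (58 − 922/19) = 540/19.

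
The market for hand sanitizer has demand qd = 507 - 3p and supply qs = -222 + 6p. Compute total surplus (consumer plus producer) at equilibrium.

Equilibrium: 507 - 3p = -222 + 6p gives p* = 81, q* = 264.
Demand choke price: p = 169; supply starts at p = 37.
CS = ½(169 − 81)(264) = 11616; PS = ½(81 − 37)(264) = 5808.

Total surplus = 17424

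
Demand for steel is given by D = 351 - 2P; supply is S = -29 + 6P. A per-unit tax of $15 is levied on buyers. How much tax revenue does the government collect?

Tax revenue = 3502.5

Pre-tax equilibrium: P* = 47.5, Q* = 256.
Tax on buyers shifts demand to D = 351 − 2(P + 15) = 321 - 2P.
321 - 2P = -29 + 6P gives seller price Ps = 43.75; buyers pay Pb = 43.75 + 15 = 58.75.
New quantity: Q = 351 − 2(58.75) = 233.5.
Revenue = 15 × 233.5 = 3502.5.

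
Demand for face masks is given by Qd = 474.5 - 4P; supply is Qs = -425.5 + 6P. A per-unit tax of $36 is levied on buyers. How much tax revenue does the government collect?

Tax revenue = 1011.6

Pre-tax equilibrium: P* = 90, Q* = 114.5.
Tax on buyers shifts demand to Qd = 474.5 − 4(P + 36) = 330.5 - 4P.
330.5 - 4P = -425.5 + 6P gives seller price Ps = 75.6; buyers pay Pb = 75.6 + 36 = 111.6.
New quantity: Q = 474.5 − 4(111.6) = 28.1.
Revenue = 36 × 28.1 = 1011.6.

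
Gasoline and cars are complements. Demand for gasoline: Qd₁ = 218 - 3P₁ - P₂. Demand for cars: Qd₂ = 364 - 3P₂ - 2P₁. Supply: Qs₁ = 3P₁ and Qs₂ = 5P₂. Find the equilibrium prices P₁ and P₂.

P₁ = 30, P₂ = 38

Market 1: 218 - 3P₁ - P₂ = 3P₁ → 6P₁ + P₂ = 218.
Market 2: 8P₂ + 2P₁ = 364.
Eliminating P₂: 8×(1) − 1×(2) gives 46P₁ = 1380, so P₁ = 30.
Back-substitute into (2): P₂ = (364 − 2×30) / 8 = 38.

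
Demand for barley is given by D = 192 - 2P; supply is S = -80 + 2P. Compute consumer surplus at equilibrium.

Equilibrium: 192 - 2P = -80 + 2P gives P* = 68, Q* = 56.
Demand choke price (D = 0): P = 96.
CS = ½(96 − 68)(56) = 784.

Consumer surplus = 784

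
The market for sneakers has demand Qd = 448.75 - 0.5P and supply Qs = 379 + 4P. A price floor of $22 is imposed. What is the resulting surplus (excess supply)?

Surplus = 29.25

Equilibrium price would be P* = 15.5, so the floor at 22 binds.
At P = 22: Qd = 437.75, Qs = 467.
Surplus = 467 − 437.75 = 29.25.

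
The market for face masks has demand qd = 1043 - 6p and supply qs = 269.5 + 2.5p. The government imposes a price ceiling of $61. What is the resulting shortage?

Shortage = 255

Equilibrium price would be p* = 91, so the ceiling at 61 binds.
At p = 61: qd = 1043 − 6(61) = 677, qs = 269.5 + 2.5(61) = 422.
Shortage = 677 − 422 = 255.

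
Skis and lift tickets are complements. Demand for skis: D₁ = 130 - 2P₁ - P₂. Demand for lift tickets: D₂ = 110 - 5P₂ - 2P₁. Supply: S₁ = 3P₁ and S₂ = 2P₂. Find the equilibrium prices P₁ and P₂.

P₁ = 800/33, P₂ = 290/33

Market 1: 130 - 2P₁ - P₂ = 3P₁ → 5P₁ + P₂ = 130.
Market 2: 7P₂ + 2P₁ = 110.
Eliminating P₂: 7×(1) − 1×(2) gives 33P₁ = 800, so P₁ = 800/33.
Back-substitute into (2): P₂ = (110 − 2×800/33) / 7 = 290/33.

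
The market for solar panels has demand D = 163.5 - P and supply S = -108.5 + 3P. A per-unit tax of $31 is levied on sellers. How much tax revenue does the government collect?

Pre-tax equilibrium: P* = 68, Q* = 95.5.
Tax on sellers shifts supply to S = -108.5 + 3(P − 31) = -201.5 + 3P.
163.5 - P = -201.5 + 3P gives buyer price Pb = 91.25; sellers receive Ps = 91.25 − 31 = 60.25.
New quantity: Q = 163.5 − 1(91.25) = 72.25.
Revenue = 31 × 72.25 = 2239.75.

Tax revenue = 2239.75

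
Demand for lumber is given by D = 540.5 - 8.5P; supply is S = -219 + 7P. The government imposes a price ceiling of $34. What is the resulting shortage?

Equilibrium price would be P* = 49, so the ceiling at 34 binds.
At P = 34: D = 540.5 − 8.5(34) = 251.5, S = -219 + 7(34) = 19.
Shortage = 251.5 − 19 = 232.5.

Shortage = 232.5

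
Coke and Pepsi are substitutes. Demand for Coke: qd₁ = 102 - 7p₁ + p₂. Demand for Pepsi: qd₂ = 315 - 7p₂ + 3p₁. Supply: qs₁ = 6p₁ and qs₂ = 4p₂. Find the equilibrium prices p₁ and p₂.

p₁ = 1437/140, p₂ = 4401/140

Market 1: 102 - 7p₁ + p₂ = 6p₁ → 13p₁ - p₂ = 102.
Market 2: 11p₂ - 3p₁ = 315.
Eliminating p₂: 11×(1) + 1×(2) gives 140p₁ = 1437, so p₁ = 1437/140.
Back-substitute into (2): p₂ = (315 + 3×1437/140) / 11 = 4401/140.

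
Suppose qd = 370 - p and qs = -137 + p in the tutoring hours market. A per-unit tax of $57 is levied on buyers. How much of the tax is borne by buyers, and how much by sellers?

Pre-tax equilibrium: p* = 253.5, q* = 116.5.
Tax on buyers shifts demand to qd = 370 − 1(p + 57) = 313 - p.
313 - p = -137 + p gives seller price ps = 225; buyers pay pb = 225 + 57 = 282.
New quantity: q = 370 − 1(282) = 88.
Buyer burden = 282 − 253.5 = 28.5; seller burden = 253.5 − 225 = 28.5.

Buyers bear $28.5, sellers bear $28.5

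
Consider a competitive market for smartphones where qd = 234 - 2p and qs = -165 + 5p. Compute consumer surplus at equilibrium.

Equilibrium: 234 - 2p = -165 + 5p gives p* = 57, q* = 120.
Demand choke price (qd = 0): p = 117.
CS = ½(117 − 57)(120) = 3600.

Consumer surplus = 3600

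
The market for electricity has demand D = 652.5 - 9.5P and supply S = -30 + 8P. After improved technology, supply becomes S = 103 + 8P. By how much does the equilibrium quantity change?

Original equilibrium: P* = 39, Q* = 282.
New equilibrium: 652.5 - 9.5P = 103 + 8P, so 549.5 = 17.5P and P' = 31.4; Q' = 652.5 − 9.5(31.4) = 354.2.
Change in quantity: 354.2 − 282 = 72.2.

ΔQ = 72.2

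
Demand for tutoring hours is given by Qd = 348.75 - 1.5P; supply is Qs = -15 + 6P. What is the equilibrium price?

Set Qd = Qs: 348.75 - 1.5P = -15 + 6P.
363.75 = 7.5P, so P* = 48.5.
Q* = 348.75 − 1.5(48.5) = 276.

P* = 48.5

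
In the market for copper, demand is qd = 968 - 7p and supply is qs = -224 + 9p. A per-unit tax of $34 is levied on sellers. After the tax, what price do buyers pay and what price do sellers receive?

Pre-tax equilibrium: p* = 74.5, q* = 446.5.
Tax on sellers shifts supply to qs = -224 + 9(p − 34) = -530 + 9p.
968 - 7p = -530 + 9p gives buyer price pb = 93.625; sellers receive ps = 93.625 − 34 = 59.625.
New quantity: q = 968 − 7(93.625) = 312.625.

Buyers pay $93.625, sellers receive $59.625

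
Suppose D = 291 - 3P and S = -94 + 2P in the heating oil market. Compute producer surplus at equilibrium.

Equilibrium: 291 - 3P = -94 + 2P gives P* = 77, Q* = 60.
Supply starts at P = 47 (where S = 0).
PS = ½(77 − 47)(60) = 900.

Producer surplus = 900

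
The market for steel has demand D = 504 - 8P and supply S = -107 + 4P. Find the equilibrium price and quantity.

Set D = S: 504 - 8P = -107 + 4P.
611 = 12P, so P* = 611/12.
Q* = 504 − 8(611/12) = 290/3.

P* = 611/12, Q* = 290/3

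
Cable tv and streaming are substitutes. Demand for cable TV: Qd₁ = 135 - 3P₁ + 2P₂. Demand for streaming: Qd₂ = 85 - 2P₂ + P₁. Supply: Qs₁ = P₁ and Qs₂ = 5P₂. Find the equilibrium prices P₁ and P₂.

Market 1: 135 - 3P₁ + 2P₂ = P₁ → 4P₁ - 2P₂ = 135.
Market 2: 7P₂ - P₁ = 85.
Eliminating P₂: 7×(1) + 2×(2) gives 26P₁ = 1115, so P₁ = 1115/26.
Back-substitute into (2): P₂ = (85 + 1×1115/26) / 7 = 475/26.

P₁ = 1115/26, P₂ = 475/26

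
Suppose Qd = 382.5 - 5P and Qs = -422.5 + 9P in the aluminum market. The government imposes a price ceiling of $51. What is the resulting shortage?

Equilibrium price would be P* = 57.5, so the ceiling at 51 binds.
At P = 51: Qd = 382.5 − 5(51) = 127.5, Qs = -422.5 + 9(51) = 36.5.
Shortage = 127.5 − 36.5 = 91.

Shortage = 91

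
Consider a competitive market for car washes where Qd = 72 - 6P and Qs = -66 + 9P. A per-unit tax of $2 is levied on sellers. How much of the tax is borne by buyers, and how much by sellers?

Buyers bear $1.2, sellers bear $0.8

Pre-tax equilibrium: P* = 9.2, Q* = 16.8.
Tax on sellers shifts supply to Qs = -66 + 9(P − 2) = -84 + 9P.
72 - 6P = -84 + 9P gives buyer price Pb = 10.4; sellers receive Ps = 10.4 − 2 = 8.4.
New quantity: Q = 72 − 6(10.4) = 9.6.
Buyer burden = 10.4 − 9.2 = 1.2; seller burden = 9.2 − 8.4 = 0.8.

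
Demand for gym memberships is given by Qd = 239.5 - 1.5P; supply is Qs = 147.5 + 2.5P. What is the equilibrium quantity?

Q* = 205

Set Qd = Qs: 239.5 - 1.5P = 147.5 + 2.5P.
92 = 4P, so P* = 23.
Q* = 239.5 − 1.5(23) = 205.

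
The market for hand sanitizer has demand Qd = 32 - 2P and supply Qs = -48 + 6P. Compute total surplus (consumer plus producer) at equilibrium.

Total surplus = 48

Equilibrium: 32 - 2P = -48 + 6P gives P* = 10, Q* = 12.
Demand choke price: P = 16; supply starts at P = 8.
CS = ½(16 − 10)(12) = 36; PS = ½(10 − 8)(12) = 12.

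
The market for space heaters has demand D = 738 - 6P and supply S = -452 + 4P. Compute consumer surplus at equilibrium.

Equilibrium: 738 - 6P = -452 + 4P gives P* = 119, Q* = 24.
Demand choke price (D = 0): P = 123.
CS = ½(123 − 119)(24) = 48.

Consumer surplus = 48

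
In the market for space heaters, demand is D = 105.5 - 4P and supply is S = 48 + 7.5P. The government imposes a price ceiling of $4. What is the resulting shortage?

Equilibrium price would be P* = 5, so the ceiling at 4 binds.
At P = 4: D = 105.5 − 4(4) = 89.5, S = 48 + 7.5(4) = 78.
Shortage = 89.5 − 78 = 11.5.

Shortage = 11.5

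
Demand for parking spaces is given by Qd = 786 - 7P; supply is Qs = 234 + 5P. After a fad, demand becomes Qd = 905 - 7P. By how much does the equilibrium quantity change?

ΔQ = 595/12

Original equilibrium: P* = 46, Q* = 464.
New equilibrium: 905 - 7P = 234 + 5P, so 671 = 12P and P' = 671/12; Q' = 905 − 7(671/12) = 6163/12.
Change in quantity: 6163/12 − 464 = 595/12.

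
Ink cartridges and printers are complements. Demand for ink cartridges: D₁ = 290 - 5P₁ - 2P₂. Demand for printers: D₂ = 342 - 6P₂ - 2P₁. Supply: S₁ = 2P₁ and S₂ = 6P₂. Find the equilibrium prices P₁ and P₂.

P₁ = 34.95, P₂ = 22.675

Market 1: 290 - 5P₁ - 2P₂ = 2P₁ → 7P₁ + 2P₂ = 290.
Market 2: 12P₂ + 2P₁ = 342.
Eliminating P₂: 12×(1) − 2×(2) gives 80P₁ = 2796, so P₁ = 34.95.
Back-substitute into (2): P₂ = (342 − 2×34.95) / 12 = 22.675.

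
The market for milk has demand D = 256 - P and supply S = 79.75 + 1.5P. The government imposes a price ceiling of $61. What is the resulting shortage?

Shortage = 23.75

Equilibrium price would be P* = 70.5, so the ceiling at 61 binds.
At P = 61: D = 256 − 1(61) = 195, S = 79.75 + 1.5(61) = 171.25.
Shortage = 195 − 171.25 = 23.75.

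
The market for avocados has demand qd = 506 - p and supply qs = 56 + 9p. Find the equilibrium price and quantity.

Set qd = qs: 506 - p = 56 + 9p.
450 = 10p, so p* = 45.
q* = 506 − 1(45) = 461.

p* = 45, q* = 461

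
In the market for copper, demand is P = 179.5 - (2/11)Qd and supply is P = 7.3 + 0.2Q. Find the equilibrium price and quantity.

Set the two price expressions equal: 179.5 - (2/11)Q = 7.3 + 0.2Q.
172.2 = (21/55)Q, so Q* = 451.
P* = 179.5 − (2/11)(451) = 97.5.

P* = 97.5, Q* = 451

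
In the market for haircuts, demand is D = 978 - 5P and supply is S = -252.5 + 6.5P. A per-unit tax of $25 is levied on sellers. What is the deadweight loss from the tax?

Pre-tax equilibrium: P* = 107, Q* = 443.
Tax on sellers shifts supply to S = -252.5 + 6.5(P − 25) = -415 + 6.5P.
978 - 5P = -415 + 6.5P gives buyer price Pb = 2786/23; sellers receive Ps = 2786/23 − 25 = 2211/23.
New quantity: Q = 978 − 5(2786/23) = 8564/23.
DWL = ½ × 25 × (443 − 8564/23) = 40625/46.

Deadweight loss = 40625/46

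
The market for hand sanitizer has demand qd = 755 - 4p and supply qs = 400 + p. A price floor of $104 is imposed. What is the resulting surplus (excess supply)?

Surplus = 165

Equilibrium price would be p* = 71, so the floor at 104 binds.
At p = 104: qd = 339, qs = 504.
Surplus = 504 − 339 = 165.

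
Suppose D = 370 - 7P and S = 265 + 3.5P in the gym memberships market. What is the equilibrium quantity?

Q* = 300

Set D = S: 370 - 7P = 265 + 3.5P.
105 = 10.5P, so P* = 10.
Q* = 370 − 7(10) = 300.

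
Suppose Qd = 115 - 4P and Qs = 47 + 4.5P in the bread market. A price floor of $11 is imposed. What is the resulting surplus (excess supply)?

Surplus = 25.5

Equilibrium price would be P* = 8, so the floor at 11 binds.
At P = 11: Qd = 71, Qs = 96.5.
Surplus = 96.5 − 71 = 25.5.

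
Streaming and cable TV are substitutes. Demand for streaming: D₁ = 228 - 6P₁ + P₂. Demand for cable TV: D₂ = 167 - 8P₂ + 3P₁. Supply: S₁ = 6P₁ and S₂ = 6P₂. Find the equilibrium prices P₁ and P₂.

P₁ = 3359/165, P₂ = 896/55

Market 1: 228 - 6P₁ + P₂ = 6P₁ → 12P₁ - P₂ = 228.
Market 2: 14P₂ - 3P₁ = 167.
Eliminating P₂: 14×(1) + 1×(2) gives 165P₁ = 3359, so P₁ = 3359/165.
Back-substitute into (2): P₂ = (167 + 3×3359/165) / 14 = 896/55.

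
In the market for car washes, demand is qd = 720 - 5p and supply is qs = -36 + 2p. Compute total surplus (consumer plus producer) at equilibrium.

Equilibrium: 720 - 5p = -36 + 2p gives p* = 108, q* = 180.
Demand choke price: p = 144; supply starts at p = 18.
CS = ½(144 − 108)(180) = 3240; PS = ½(108 − 18)(180) = 8100.

Total surplus = 11340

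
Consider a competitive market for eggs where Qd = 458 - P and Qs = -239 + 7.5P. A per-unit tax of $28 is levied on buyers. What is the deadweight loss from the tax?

Pre-tax equilibrium: P* = 82, Q* = 376.
Tax on buyers shifts demand to Qd = 458 − 1(P + 28) = 430 - P.
430 - P = -239 + 7.5P gives seller price Ps = 1338/17; buyers pay Pb = 1338/17 + 28 = 1814/17.
New quantity: Q = 458 − 1(1814/17) = 5972/17.
DWL = ½ × 28 × (376 − 5972/17) = 5880/17.

Deadweight loss = 5880/17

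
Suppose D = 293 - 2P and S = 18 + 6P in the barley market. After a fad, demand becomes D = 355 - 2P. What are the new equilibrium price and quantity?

Original equilibrium: P* = 34.375, Q* = 224.25.
New equilibrium: 355 - 2P = 18 + 6P, so 337 = 8P and P' = 42.125; Q' = 355 − 2(42.125) = 270.75.

P' = 42.125, Q' = 270.75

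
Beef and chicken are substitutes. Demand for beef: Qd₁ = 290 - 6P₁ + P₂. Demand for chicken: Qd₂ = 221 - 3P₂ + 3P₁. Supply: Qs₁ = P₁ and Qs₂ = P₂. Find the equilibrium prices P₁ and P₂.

P₁ = 55.24, P₂ = 96.68

Market 1: 290 - 6P₁ + P₂ = P₁ → 7P₁ - P₂ = 290.
Market 2: 4P₂ - 3P₁ = 221.
Eliminating P₂: 4×(1) + 1×(2) gives 25P₁ = 1381, so P₁ = 55.24.
Back-substitute into (2): P₂ = (221 + 3×55.24) / 4 = 96.68.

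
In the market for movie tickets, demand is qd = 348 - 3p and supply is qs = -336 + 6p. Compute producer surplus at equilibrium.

Producer surplus = 1200

Equilibrium: 348 - 3p = -336 + 6p gives p* = 76, q* = 120.
Supply starts at p = 56 (where qs = 0).
PS = ½(76 − 56)(120) = 1200.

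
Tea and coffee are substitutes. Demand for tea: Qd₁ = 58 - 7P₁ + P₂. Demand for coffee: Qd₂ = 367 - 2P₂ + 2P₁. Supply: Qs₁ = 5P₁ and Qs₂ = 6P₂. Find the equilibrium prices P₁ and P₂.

P₁ = 831/94, P₂ = 2260/47

Market 1: 58 - 7P₁ + P₂ = 5P₁ → 12P₁ - P₂ = 58.
Market 2: 8P₂ - 2P₁ = 367.
Eliminating P₂: 8×(1) + 1×(2) gives 94P₁ = 831, so P₁ = 831/94.
Back-substitute into (2): P₂ = (367 + 2×831/94) / 8 = 2260/47.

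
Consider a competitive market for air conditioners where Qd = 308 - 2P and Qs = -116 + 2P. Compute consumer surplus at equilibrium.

Consumer surplus = 2304

Equilibrium: 308 - 2P = -116 + 2P gives P* = 106, Q* = 96.
Demand choke price (Qd = 0): P = 154.
CS = ½(154 − 106)(96) = 2304.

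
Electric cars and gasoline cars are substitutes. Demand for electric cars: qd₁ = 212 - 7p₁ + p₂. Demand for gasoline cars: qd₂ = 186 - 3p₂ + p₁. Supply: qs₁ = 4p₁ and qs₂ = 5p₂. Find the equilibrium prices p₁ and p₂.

Market 1: 212 - 7p₁ + p₂ = 4p₁ → 11p₁ - p₂ = 212.
Market 2: 8p₂ - p₁ = 186.
Eliminating p₂: 8×(1) + 1×(2) gives 87p₁ = 1882, so p₁ = 1882/87.
Back-substitute into (2): p₂ = (186 + 1×1882/87) / 8 = 2258/87.

p₁ = 1882/87, p₂ = 2258/87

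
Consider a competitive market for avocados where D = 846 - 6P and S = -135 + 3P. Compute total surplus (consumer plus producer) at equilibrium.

Total surplus = 9216

Equilibrium: 846 - 6P = -135 + 3P gives P* = 109, Q* = 192.
Demand choke price: P = 141; supply starts at P = 45.
CS = ½(141 − 109)(192) = 3072; PS = ½(109 − 45)(192) = 6144.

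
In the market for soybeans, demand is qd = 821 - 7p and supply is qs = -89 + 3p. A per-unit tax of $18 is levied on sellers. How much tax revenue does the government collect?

Tax revenue = 2631.6

Pre-tax equilibrium: p* = 91, q* = 184.
Tax on sellers shifts supply to qs = -89 + 3(p − 18) = -143 + 3p.
821 - 7p = -143 + 3p gives buyer price pb = 96.4; sellers receive ps = 96.4 − 18 = 78.4.
New quantity: q = 821 − 7(96.4) = 146.2.
Revenue = 18 × 146.2 = 2631.6.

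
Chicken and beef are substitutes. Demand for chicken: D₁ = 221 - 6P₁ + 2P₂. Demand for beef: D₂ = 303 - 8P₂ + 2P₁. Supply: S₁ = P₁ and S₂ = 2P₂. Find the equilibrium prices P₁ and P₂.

Market 1: 221 - 6P₁ + 2P₂ = P₁ → 7P₁ - 2P₂ = 221.
Market 2: 10P₂ - 2P₁ = 303.
Eliminating P₂: 10×(1) + 2×(2) gives 66P₁ = 2816, so P₁ = 128/3.
Back-substitute into (2): P₂ = (303 + 2×128/3) / 10 = 233/6.

P₁ = 128/3, P₂ = 233/6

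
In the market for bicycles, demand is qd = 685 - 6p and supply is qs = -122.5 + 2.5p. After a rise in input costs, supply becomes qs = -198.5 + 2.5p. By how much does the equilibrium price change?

Original equilibrium: p* = 95, q* = 115.
New equilibrium: 685 - 6p = -198.5 + 2.5p, so 883.5 = 8.5p and p' = 1767/17; q' = 685 − 6(1767/17) = 1043/17.
Change in price: 1767/17 − 95 = 152/17.

Δp = 152/17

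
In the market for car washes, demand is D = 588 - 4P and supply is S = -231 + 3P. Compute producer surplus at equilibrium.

Equilibrium: 588 - 4P = -231 + 3P gives P* = 117, Q* = 120.
Supply starts at P = 77 (where S = 0).
PS = ½(117 − 77)(120) = 2400.

Producer surplus = 2400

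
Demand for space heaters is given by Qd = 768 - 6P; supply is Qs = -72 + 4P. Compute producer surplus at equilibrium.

Equilibrium: 768 - 6P = -72 + 4P gives P* = 84, Q* = 264.
Supply starts at P = 18 (where Qs = 0).
PS = ½(84 − 18)(264) = 8712.

Producer surplus = 8712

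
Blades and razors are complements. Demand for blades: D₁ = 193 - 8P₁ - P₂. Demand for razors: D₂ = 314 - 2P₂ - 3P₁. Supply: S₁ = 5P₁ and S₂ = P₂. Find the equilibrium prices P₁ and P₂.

P₁ = 265/36, P₂ = 3503/36

Market 1: 193 - 8P₁ - P₂ = 5P₁ → 13P₁ + P₂ = 193.
Market 2: 3P₂ + 3P₁ = 314.
Eliminating P₂: 3×(1) − 1×(2) gives 36P₁ = 265, so P₁ = 265/36.
Back-substitute into (2): P₂ = (314 − 3×265/36) / 3 = 3503/36.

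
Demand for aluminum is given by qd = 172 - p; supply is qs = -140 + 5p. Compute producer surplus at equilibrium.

Equilibrium: 172 - p = -140 + 5p gives p* = 52, q* = 120.
Supply starts at p = 28 (where qs = 0).
PS = ½(52 − 28)(120) = 1440.

Producer surplus = 1440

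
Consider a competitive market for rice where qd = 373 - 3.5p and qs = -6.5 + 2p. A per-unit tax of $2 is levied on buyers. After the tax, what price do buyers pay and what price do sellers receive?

Pre-tax equilibrium: p* = 69, q* = 131.5.
Tax on buyers shifts demand to qd = 373 − 3.5(p + 2) = 366 - 3.5p.
366 - 3.5p = -6.5 + 2p gives seller price ps = 745/11; buyers pay pb = 745/11 + 2 = 767/11.
New quantity: q = 373 − 3.5(767/11) = 2837/22.

Buyers pay 767/11, sellers receive 745/11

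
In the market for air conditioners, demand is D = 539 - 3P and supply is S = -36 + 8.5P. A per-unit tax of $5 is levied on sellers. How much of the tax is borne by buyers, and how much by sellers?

Pre-tax equilibrium: P* = 50, Q* = 389.
Tax on sellers shifts supply to S = -36 + 8.5(P − 5) = -78.5 + 8.5P.
539 - 3P = -78.5 + 8.5P gives buyer price Pb = 1235/23; sellers receive Ps = 1235/23 − 5 = 1120/23.
New quantity: Q = 539 − 3(1235/23) = 8692/23.
Buyer burden = 1235/23 − 50 = 85/23; seller burden = 50 − 1120/23 = 30/23.

Buyers bear 85/23, sellers bear 30/23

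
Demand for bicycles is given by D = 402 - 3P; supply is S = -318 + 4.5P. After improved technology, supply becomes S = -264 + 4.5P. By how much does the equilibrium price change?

Original equilibrium: P* = 96, Q* = 114.
New equilibrium: 402 - 3P = -264 + 4.5P, so 666 = 7.5P and P' = 88.8; Q' = 402 − 3(88.8) = 135.6.
Change in price: 88.8 − 96 = -7.2.

ΔP = -7.2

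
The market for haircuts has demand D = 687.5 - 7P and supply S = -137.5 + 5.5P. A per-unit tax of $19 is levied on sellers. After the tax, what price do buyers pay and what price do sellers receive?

Buyers pay $74.36, sellers receive $55.36

Pre-tax equilibrium: P* = 66, Q* = 225.5.
Tax on sellers shifts supply to S = -137.5 + 5.5(P − 19) = -242 + 5.5P.
687.5 - 7P = -242 + 5.5P gives buyer price Pb = 74.36; sellers receive Ps = 74.36 − 19 = 55.36.
New quantity: Q = 687.5 − 7(74.36) = 166.98.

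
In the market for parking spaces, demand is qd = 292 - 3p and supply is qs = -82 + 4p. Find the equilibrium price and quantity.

Set qd = qs: 292 - 3p = -82 + 4p.
374 = 7p, so p* = 374/7.
q* = 292 − 3(374/7) = 922/7.

p* = 374/7, q* = 922/7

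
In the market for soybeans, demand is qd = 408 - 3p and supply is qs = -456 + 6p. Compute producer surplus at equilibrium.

Equilibrium: 408 - 3p = -456 + 6p gives p* = 96, q* = 120.
Supply starts at p = 76 (where qs = 0).
PS = ½(96 − 76)(120) = 1200.

Producer surplus = 1200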